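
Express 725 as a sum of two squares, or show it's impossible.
7² + 26² (a=7, b=26)

Factorization: 725 = 5^2 × 29
By Fermat: n is sum of two squares iff every prime p ≡ 3 (mod 4) appears to even power.
All primes ≡ 3 (mod 4) appear to even power.
Search a = 0, 1, 2, … for 725 - a² a perfect square: first hit at a = 7: 725 - 49 = 676 = 26².
725 = 7² + 26² = 49 + 676 ✓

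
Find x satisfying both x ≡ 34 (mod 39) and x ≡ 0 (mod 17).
34

Using Chinese Remainder Theorem:
M = 39 × 17 = 663
M1 = 17, M2 = 39
y1 = 17^(-1) mod 39 = 23
y2 = 39^(-1) mod 17 = 7
x = (34×17×23 + 0×39×7) mod 663 = 34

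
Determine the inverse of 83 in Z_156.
47

gcd(83, 156) = 1, so the inverse exists.
Extended Euclidean algorithm on (156, 83):
156 = 1 × 83 + 73  ⟹  73 = (1)·156 + (-1)·83
83 = 1 × 73 + 10  ⟹  10 = (-1)·156 + (2)·83
73 = 7 × 10 + 3  ⟹  3 = (8)·156 + (-15)·83
10 = 3 × 3 + 1  ⟹  1 = (-25)·156 + (47)·83
So (47)·83 ≡ 1 (mod 156), i.e. 83^(-1) ≡ 47 (mod 156).
Check: 83 × 47 = 3901 ≡ 1 (mod 156)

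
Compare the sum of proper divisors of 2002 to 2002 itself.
abundant

Proper divisors of 2002: sum = 1 + 2 + 7 + 11 + 13 + 14 + 22 + 26 + 77 + 91 + 143 + 154 + 182 + 286 + 1001 = 2030
Since 2030 > 2002, 2002 is abundant.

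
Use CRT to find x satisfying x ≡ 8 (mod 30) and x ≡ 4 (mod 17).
38

Using Chinese Remainder Theorem:
M = 30 × 17 = 510
M1 = 17, M2 = 30
y1 = 17^(-1) mod 30 = 23
y2 = 30^(-1) mod 17 = 4
x = (8×17×23 + 4×30×4) mod 510 = 38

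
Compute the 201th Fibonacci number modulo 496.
34

Matrix identity: Q^n = [[F_(n+1), F_n], [F_n, F_(n-1)]] with Q = [[1,1],[1,0]].
n = 201 = 11001001₂. Square-and-multiply, entries mod 496:
Q^1 = [[1,1],[1,0]]
Q^3 = (Q^1)²·Q = [[3,2],[2,1]]
Q^6 = (Q^3)² = [[13,8],[8,5]]
Q^12 = (Q^6)² = [[233,144],[144,89]]
Q^25 = (Q^12)²·Q = [[369,129],[129,240]]
Q^50 = (Q^25)² = [[34,193],[193,337]]
Q^100 = (Q^50)² = [[213,179],[179,34]]
Q^201 = (Q^100)²·Q = [[103,34],[34,69]]
F_201 mod 496 = Q^201[0][1] = 34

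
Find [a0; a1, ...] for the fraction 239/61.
[3; 1, 11, 5]

Euclidean algorithm steps:
239 = 3 × 61 + 56
61 = 1 × 56 + 5
56 = 11 × 5 + 1
5 = 5 × 1 + 0
Continued fraction: [3; 1, 11, 5]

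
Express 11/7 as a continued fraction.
[1; 1, 1, 3]

Euclidean algorithm steps:
11 = 1 × 7 + 4
7 = 1 × 4 + 3
4 = 1 × 3 + 1
3 = 3 × 1 + 0
Continued fraction: [1; 1, 1, 3]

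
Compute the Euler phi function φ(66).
20

66 = 2 × 3 × 11
φ(n) = n × ∏(1 - 1/p) for each prime p dividing n
φ(66) = 66 × (1 - 1/2) × (1 - 1/3) × (1 - 1/11) = 20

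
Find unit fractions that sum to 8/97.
1/13 + 1/181 + 1/38041 + 1/1736503177 + 1/3769304102927363485 + 1/18943537893793408504192074528154430149 + 1/538286441900380211365817285104907086347439746130226973253778132494225813153 + 1/579504587067542801713103191859918608251030291952195423583529357653899418686342360361798689053273749372615043661810228371898539583862011424993909789665

Greedy algorithm:
8/97: ceiling(97/8) = 13, use 1/13
7/1261: ceiling(1261/7) = 181, use 1/181
6/228241: ceiling(228241/6) = 38041, use 1/38041
5/8682515881: ceiling(8682515881/5) = 1736503177, use 1/1736503177
4/15077216411709453937: ceiling(15077216411709453937/4) = 3769304102927363485, use 1/3769304102927363485
3/56830613681380225512576223584463290445: ceiling(56830613681380225512576223584463290445/3) = 18943537893793408504192074528154430149, use 1/18943537893793408504192074528154430149
2/1076572883800760422731634570209814172694879492260453946507556264988451626305: ceiling(1076572883800760422731634570209814172694879492260453946507556264988451626305/2) = 538286441900380211365817285104907086347439746130226973253778132494225813153, use 1/538286441900380211365817285104907086347439746130226973253778132494225813153
1/579504587067542801713103191859918608251030291952195423583529357653899418686342360361798689053273749372615043661810228371898539583862011424993909789665: ceiling(579504587067542801713103191859918608251030291952195423583529357653899418686342360361798689053273749372615043661810228371898539583862011424993909789665/1) = 579504587067542801713103191859918608251030291952195423583529357653899418686342360361798689053273749372615043661810228371898539583862011424993909789665, use 1/579504587067542801713103191859918608251030291952195423583529357653899418686342360361798689053273749372615043661810228371898539583862011424993909789665
Result: 8/97 = 1/13 + 1/181 + 1/38041 + 1/1736503177 + 1/3769304102927363485 + 1/18943537893793408504192074528154430149 + 1/538286441900380211365817285104907086347439746130226973253778132494225813153 + 1/579504587067542801713103191859918608251030291952195423583529357653899418686342360361798689053273749372615043661810228371898539583862011424993909789665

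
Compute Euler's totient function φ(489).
324

489 = 3 × 163
φ(n) = n × ∏(1 - 1/p) for each prime p dividing n
φ(489) = 489 × (1 - 1/3) × (1 - 1/163) = 324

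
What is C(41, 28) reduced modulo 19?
0

Using Lucas' theorem:
Write n=41 and k=28 in base 19:
n in base 19: [2, 3]
k in base 19: [1, 9]
C(41,28) mod 19 = ∏ C(n_i, k_i) mod 19
Digit binomials (mod 19): C(2,1) = 2; C(3,9) = 0 (k_i > n_i)
Product: 2 × 0 = 0 ≡ 0 (mod 19)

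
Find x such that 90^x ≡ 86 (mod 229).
207

Baby-step giant-step with step n = ⌈√229⌉ = 16.
Baby steps 90^j mod 229 (j:value) for j=0..15: 0:1, 1:90, 2:85, 3:93, 4:126, 5:119, 6:176, 7:39, 8:75, 9:109, 10:192, 11:105, 12:61, 13:223, 14:147, 15:177.
Giant-step multiplier: 90^(-16) ≡ 90^(228-16) = 90^212 ≡ 158 (mod 229).
Giant steps γ_i = 86·158^i mod 229: γ_0=86, γ_1=77, γ_2=29, γ_3=2, γ_4=87, γ_5=6, γ_6=32, γ_7=18, γ_8=96, γ_9=54, γ_10=59, γ_11=162, γ_12=177 (in table at j=15).
x = i·n + j = 12·16 + 15 = 207.
Check: 90^207 ≡ 86 (mod 229).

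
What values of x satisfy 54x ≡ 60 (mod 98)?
x ≡ 12 (mod 49)

gcd(54, 98) = 2, which divides 60, so solutions exist.
Divide through by 2: 27x ≡ 30 (mod 49).
Find 27^(-1) mod 49 by the extended Euclidean algorithm:
49 = 1 × 27 + 22  ⟹  22 = (1)·49 + (-1)·27
27 = 1 × 22 + 5  ⟹  5 = (-1)·49 + (2)·27
22 = 4 × 5 + 2  ⟹  2 = (5)·49 + (-9)·27
5 = 2 × 2 + 1  ⟹  1 = (-11)·49 + (20)·27
So (20)·27 ≡ 1 (mod 49), i.e. 27^(-1) ≡ 20 (mod 49).
x ≡ 20 × 30 = 600 ≡ 12 (mod 49).
Check: 54 × 12 = 648 ≡ 60 (mod 98).
x ≡ 12 (mod 49), giving 2 solutions mod 98.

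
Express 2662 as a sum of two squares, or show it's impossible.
Not possible

Factorization: 2662 = 2 × 11^3
By Fermat: n is sum of two squares iff every prime p ≡ 3 (mod 4) appears to even power.
Prime(s) ≡ 3 (mod 4) with odd exponent: [(11, 3)]
Therefore 2662 cannot be expressed as a² + b².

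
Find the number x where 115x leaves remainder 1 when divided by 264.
163

gcd(115, 264) = 1, so the inverse exists.
Extended Euclidean algorithm on (264, 115):
264 = 2 × 115 + 34  ⟹  34 = (1)·264 + (-2)·115
115 = 3 × 34 + 13  ⟹  13 = (-3)·264 + (7)·115
34 = 2 × 13 + 8  ⟹  8 = (7)·264 + (-16)·115
13 = 1 × 8 + 5  ⟹  5 = (-10)·264 + (23)·115
8 = 1 × 5 + 3  ⟹  3 = (17)·264 + (-39)·115
5 = 1 × 3 + 2  ⟹  2 = (-27)·264 + (62)·115
3 = 1 × 2 + 1  ⟹  1 = (44)·264 + (-101)·115
So (-101)·115 ≡ 1 (mod 264), i.e. 115^(-1) ≡ -101 ≡ 163 (mod 264).
Check: 115 × 163 = 18745 ≡ 1 (mod 264)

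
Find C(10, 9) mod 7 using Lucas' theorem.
3

Using Lucas' theorem:
Write n=10 and k=9 in base 7:
n in base 7: [1, 3]
k in base 7: [1, 2]
C(10,9) mod 7 = ∏ C(n_i, k_i) mod 7
Digit binomials (mod 7): C(1,1) = 1; C(3,2) = 3
Product: 1 × 3 = 3 ≡ 3 (mod 7)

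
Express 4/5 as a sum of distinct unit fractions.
1/2 + 1/4 + 1/20

Greedy algorithm:
4/5: ceiling(5/4) = 2, use 1/2
3/10: ceiling(10/3) = 4, use 1/4
1/20: ceiling(20/1) = 20, use 1/20
Result: 4/5 = 1/2 + 1/4 + 1/20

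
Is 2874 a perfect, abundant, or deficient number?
abundant

Proper divisors of 2874: sum = 1 + 2 + 3 + 6 + 479 + 958 + 1437 = 2886
Since 2886 > 2874, 2874 is abundant.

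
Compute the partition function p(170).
274768617130

p(n) counts ways to write n as a sum of positive integers (order ignored).
Euler's pentagonal recurrence: p(k) = p(k-1) + p(k-2) - p(k-5) - p(k-7) + p(k-12) + p(k-15) - ... (offsets j(3j∓1)/2, signs ++--, p(0)=1, p(<0)=0).
DP table for k = 0..169: p(0)=1, p(1)=1, p(2)=2, p(3)=3, p(4)=5, p(5)=7, p(6)=11, p(7)=15, p(8)=22, p(9)=30, p(10)=42, p(11)=56, p(12)=77, p(13)=101, p(14)=135, p(15)=176, p(16)=231, p(17)=297, p(18)=385, p(19)=490, p(20)=627, p(21)=792, p(22)=1002, p(23)=1255, p(24)=1575, p(25)=1958, p(26)=2436, p(27)=3010, p(28)=3718, p(29)=4565, p(30)=5604, p(31)=6842, p(32)=8349, p(33)=10143, p(34)=12310, p(35)=14883, p(36)=17977, p(37)=21637, p(38)=26015, p(39)=31185, p(40)=37338, p(41)=44583, p(42)=53174, p(43)=63261, p(44)=75175, p(45)=89134, p(46)=105558, p(47)=124754, p(48)=147273, p(49)=173525, p(50)=204226, p(51)=239943, p(52)=281589, p(53)=329931, p(54)=386155, p(55)=451276, p(56)=526823, p(57)=614154, p(58)=715220, p(59)=831820, p(60)=966467, p(61)=1121505, p(62)=1300156, p(63)=1505499, p(64)=1741630, p(65)=2012558, p(66)=2323520, p(67)=2679689, p(68)=3087735, p(69)=3554345, p(70)=4087968, p(71)=4697205, p(72)=5392783, p(73)=6185689, p(74)=7089500, p(75)=8118264, p(76)=9289091, p(77)=10619863, p(78)=12132164, p(79)=13848650, p(80)=15796476, p(81)=18004327, p(82)=20506255, p(83)=23338469, p(84)=26543660, p(85)=30167357, p(86)=34262962, p(87)=38887673, p(88)=44108109, p(89)=49995925, p(90)=56634173, p(91)=64112359, p(92)=72533807, p(93)=82010177, p(94)=92669720, p(95)=104651419, p(96)=118114304, p(97)=133230930, p(98)=150198136, p(99)=169229875, p(100)=190569292, p(101)=214481126, p(102)=241265379, p(103)=271248950, p(104)=304801365, p(105)=342325709, p(106)=384276336, p(107)=431149389, p(108)=483502844, p(109)=541946240, p(110)=607163746, p(111)=679903203, p(112)=761002156, p(113)=851376628, p(114)=952050665, p(115)=1064144451, p(116)=1188908248, p(117)=1327710076, p(118)=1482074143, p(119)=1653668665, p(120)=1844349560, p(121)=2056148051, p(122)=2291320912, p(123)=2552338241, p(124)=2841940500, p(125)=3163127352, p(126)=3519222692, p(127)=3913864295, p(128)=4351078600, p(129)=4835271870, p(130)=5371315400, p(131)=5964539504, p(132)=6620830889, p(133)=7346629512, p(134)=8149040695, p(135)=9035836076, p(136)=10015581680, p(137)=11097645016, p(138)=12292341831, p(139)=13610949895, p(140)=15065878135, p(141)=16670689208, p(142)=18440293320, p(143)=20390982757, p(144)=22540654445, p(145)=24908858009, p(146)=27517052599, p(147)=30388671978, p(148)=33549419497, p(149)=37027355200, p(150)=40853235313, p(151)=45060624582, p(152)=49686288421, p(153)=54770336324, p(154)=60356673280, p(155)=66493182097, p(156)=73232243759, p(157)=80630964769, p(158)=88751778802, p(159)=97662728555, p(160)=107438159466, p(161)=118159068427, p(162)=129913904637, p(163)=142798995930, p(164)=156919475295, p(165)=172389800255, p(166)=189334822579, p(167)=207890420102, p(168)=228204732751, p(169)=250438925115.
Final step: p(170) = p(169) + p(168) - p(165) - p(163) + p(158) + p(155) - p(148) - p(144) + p(135) + p(130) - p(119) - p(113) + p(100) + p(93) - p(78) - p(70) + p(53) + p(44) - p(25) - p(15)
= 250438925115 + 228204732751 - 172389800255 - 142798995930 + 88751778802 + 66493182097 - 33549419497 - 22540654445 + 9035836076 + 5371315400 - 1653668665 - 851376628 + 190569292 + 82010177 - 12132164 - 4087968 + 329931 + 75175 - 1958 - 176
= 274768617130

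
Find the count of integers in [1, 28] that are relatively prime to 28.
12

28 = 2^2 × 7
φ(n) = n × ∏(1 - 1/p) for each prime p dividing n
φ(28) = 28 × (1 - 1/2) × (1 - 1/7) = 12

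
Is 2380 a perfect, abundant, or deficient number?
abundant

Proper divisors of 2380: sum = 1 + 2 + 4 + 5 + 7 + 10 + 14 + 17 + ... + 340 + 476 + 595 + 1190 (23 divisors) = 3668
Since 3668 > 2380, 2380 is abundant.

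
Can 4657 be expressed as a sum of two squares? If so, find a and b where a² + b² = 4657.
39² + 56² (a=39, b=56)

Factorization: 4657 = 4657
By Fermat: n is sum of two squares iff every prime p ≡ 3 (mod 4) appears to even power.
All primes ≡ 3 (mod 4) appear to even power.
Search a = 0, 1, 2, … for 4657 - a² a perfect square: first hit at a = 39: 4657 - 1521 = 3136 = 56².
4657 = 39² + 56² = 1521 + 3136 ✓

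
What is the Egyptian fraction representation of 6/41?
1/7 + 1/287

Greedy algorithm:
6/41: ceiling(41/6) = 7, use 1/7
1/287: ceiling(287/1) = 287, use 1/287
Result: 6/41 = 1/7 + 1/287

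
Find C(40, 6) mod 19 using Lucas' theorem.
0

Using Lucas' theorem:
Write n=40 and k=6 in base 19:
n in base 19: [2, 2]
k in base 19: [0, 6]
C(40,6) mod 19 = ∏ C(n_i, k_i) mod 19
Digit binomials (mod 19): C(2,0) = 1; C(2,6) = 0 (k_i > n_i)
Product: 1 × 0 = 0 ≡ 0 (mod 19)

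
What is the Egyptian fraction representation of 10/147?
1/15 + 1/735

Greedy algorithm:
10/147: ceiling(147/10) = 15, use 1/15
1/735: ceiling(735/1) = 735, use 1/735
Result: 10/147 = 1/15 + 1/735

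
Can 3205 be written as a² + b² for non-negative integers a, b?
17² + 54² (a=17, b=54)

Factorization: 3205 = 5 × 641
By Fermat: n is sum of two squares iff every prime p ≡ 3 (mod 4) appears to even power.
All primes ≡ 3 (mod 4) appear to even power.
Search a = 0, 1, 2, … for 3205 - a² a perfect square: first hit at a = 17: 3205 - 289 = 2916 = 54².
3205 = 17² + 54² = 289 + 2916 ✓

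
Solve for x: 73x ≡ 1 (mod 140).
117

gcd(73, 140) = 1, so the inverse exists.
Extended Euclidean algorithm on (140, 73):
140 = 1 × 73 + 67  ⟹  67 = (1)·140 + (-1)·73
73 = 1 × 67 + 6  ⟹  6 = (-1)·140 + (2)·73
67 = 11 × 6 + 1  ⟹  1 = (12)·140 + (-23)·73
So (-23)·73 ≡ 1 (mod 140), i.e. 73^(-1) ≡ -23 ≡ 117 (mod 140).
Check: 73 × 117 = 8541 ≡ 1 (mod 140)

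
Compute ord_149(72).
148

149 is prime, so ord(72) divides φ(149) = 148.
Divisors of 148: 1, 2, 4, 37, 74, 148.
Repeated squaring: 72^1 ≡ 72, 72^2 ≡ 118, 72^4 ≡ 67, 72^8 ≡ 19, 72^16 ≡ 63, 72^32 ≡ 95, 72^64 ≡ 85, 72^128 ≡ 73 (mod 149).
Test 72^d mod 149 for each divisor d in increasing order:
72^1 ≡ 72
72^2 ≡ 118
72^4 ≡ 67
72^37 = 72^32·72^4·72^1 ≡ 105
72^74 = 72^64·72^8·72^2 ≡ 148
72^148 = 72^128·72^16·72^4 ≡ 1  ← first divisor giving 1
The order is 148.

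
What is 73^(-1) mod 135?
37

gcd(73, 135) = 1, so the inverse exists.
Extended Euclidean algorithm on (135, 73):
135 = 1 × 73 + 62  ⟹  62 = (1)·135 + (-1)·73
73 = 1 × 62 + 11  ⟹  11 = (-1)·135 + (2)·73
62 = 5 × 11 + 7  ⟹  7 = (6)·135 + (-11)·73
11 = 1 × 7 + 4  ⟹  4 = (-7)·135 + (13)·73
7 = 1 × 4 + 3  ⟹  3 = (13)·135 + (-24)·73
4 = 1 × 3 + 1  ⟹  1 = (-20)·135 + (37)·73
So (37)·73 ≡ 1 (mod 135), i.e. 73^(-1) ≡ 37 (mod 135).
Check: 73 × 37 = 2701 ≡ 1 (mod 135)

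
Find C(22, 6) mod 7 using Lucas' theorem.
0

Using Lucas' theorem:
Write n=22 and k=6 in base 7:
n in base 7: [3, 1]
k in base 7: [0, 6]
C(22,6) mod 7 = ∏ C(n_i, k_i) mod 7
Digit binomials (mod 7): C(3,0) = 1; C(1,6) = 0 (k_i > n_i)
Product: 1 × 0 = 0 ≡ 0 (mod 7)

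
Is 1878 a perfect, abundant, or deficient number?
abundant

Proper divisors of 1878: sum = 1 + 2 + 3 + 6 + 313 + 626 + 939 = 1890
Since 1890 > 1878, 1878 is abundant.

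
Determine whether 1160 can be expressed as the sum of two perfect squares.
2² + 34² (a=2, b=34)

Factorization: 1160 = 2^3 × 5 × 29
By Fermat: n is sum of two squares iff every prime p ≡ 3 (mod 4) appears to even power.
All primes ≡ 3 (mod 4) appear to even power.
Search a = 0, 1, 2, … for 1160 - a² a perfect square: first hit at a = 2: 1160 - 4 = 1156 = 34².
1160 = 2² + 34² = 4 + 1156 ✓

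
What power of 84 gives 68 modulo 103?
16

Baby-step giant-step with step n = ⌈√103⌉ = 11.
Baby steps 84^j mod 103 (j:value) for j=0..10: 0:1, 1:84, 2:52, 3:42, 4:26, 5:21, 6:13, 7:62, 8:58, 9:31, 10:29.
Giant-step multiplier: 84^(-11) ≡ 84^(102-11) = 84^91 ≡ 20 (mod 103).
Giant steps γ_i = 68·20^i mod 103: γ_0=68, γ_1=21 (in table at j=5).
x = i·n + j = 1·11 + 5 = 16.
Check: 84^16 ≡ 68 (mod 103).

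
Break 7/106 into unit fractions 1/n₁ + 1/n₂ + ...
1/16 + 1/283 + 1/239984

Greedy algorithm:
7/106: ceiling(106/7) = 16, use 1/16
3/848: ceiling(848/3) = 283, use 1/283
1/239984: ceiling(239984/1) = 239984, use 1/239984
Result: 7/106 = 1/16 + 1/283 + 1/239984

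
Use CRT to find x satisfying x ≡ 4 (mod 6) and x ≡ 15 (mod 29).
160

Using Chinese Remainder Theorem:
M = 6 × 29 = 174
M1 = 29, M2 = 6
y1 = 29^(-1) mod 6 = 5
y2 = 6^(-1) mod 29 = 5
x = (4×29×5 + 15×6×5) mod 174 = 160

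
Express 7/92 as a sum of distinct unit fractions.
1/14 + 1/215 + 1/138460

Greedy algorithm:
7/92: ceiling(92/7) = 14, use 1/14
3/644: ceiling(644/3) = 215, use 1/215
1/138460: ceiling(138460/1) = 138460, use 1/138460
Result: 7/92 = 1/14 + 1/215 + 1/138460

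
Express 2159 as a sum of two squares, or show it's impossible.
Not possible

Factorization: 2159 = 17 × 127
By Fermat: n is sum of two squares iff every prime p ≡ 3 (mod 4) appears to even power.
Prime(s) ≡ 3 (mod 4) with odd exponent: [(127, 1)]
Therefore 2159 cannot be expressed as a² + b².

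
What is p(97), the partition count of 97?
133230930

p(n) counts ways to write n as a sum of positive integers (order ignored).
Euler's pentagonal recurrence: p(k) = p(k-1) + p(k-2) - p(k-5) - p(k-7) + p(k-12) + p(k-15) - ... (offsets j(3j∓1)/2, signs ++--, p(0)=1, p(<0)=0).
DP table for k = 0..96: p(0)=1, p(1)=1, p(2)=2, p(3)=3, p(4)=5, p(5)=7, p(6)=11, p(7)=15, p(8)=22, p(9)=30, p(10)=42, p(11)=56, p(12)=77, p(13)=101, p(14)=135, p(15)=176, p(16)=231, p(17)=297, p(18)=385, p(19)=490, p(20)=627, p(21)=792, p(22)=1002, p(23)=1255, p(24)=1575, p(25)=1958, p(26)=2436, p(27)=3010, p(28)=3718, p(29)=4565, p(30)=5604, p(31)=6842, p(32)=8349, p(33)=10143, p(34)=12310, p(35)=14883, p(36)=17977, p(37)=21637, p(38)=26015, p(39)=31185, p(40)=37338, p(41)=44583, p(42)=53174, p(43)=63261, p(44)=75175, p(45)=89134, p(46)=105558, p(47)=124754, p(48)=147273, p(49)=173525, p(50)=204226, p(51)=239943, p(52)=281589, p(53)=329931, p(54)=386155, p(55)=451276, p(56)=526823, p(57)=614154, p(58)=715220, p(59)=831820, p(60)=966467, p(61)=1121505, p(62)=1300156, p(63)=1505499, p(64)=1741630, p(65)=2012558, p(66)=2323520, p(67)=2679689, p(68)=3087735, p(69)=3554345, p(70)=4087968, p(71)=4697205, p(72)=5392783, p(73)=6185689, p(74)=7089500, p(75)=8118264, p(76)=9289091, p(77)=10619863, p(78)=12132164, p(79)=13848650, p(80)=15796476, p(81)=18004327, p(82)=20506255, p(83)=23338469, p(84)=26543660, p(85)=30167357, p(86)=34262962, p(87)=38887673, p(88)=44108109, p(89)=49995925, p(90)=56634173, p(91)=64112359, p(92)=72533807, p(93)=82010177, p(94)=92669720, p(95)=104651419, p(96)=118114304.
Final step: p(97) = p(96) + p(95) - p(92) - p(90) + p(85) + p(82) - p(75) - p(71) + p(62) + p(57) - p(46) - p(40) + p(27) + p(20) - p(5)
= 118114304 + 104651419 - 72533807 - 56634173 + 30167357 + 20506255 - 8118264 - 4697205 + 1300156 + 614154 - 105558 - 37338 + 3010 + 627 - 7
= 133230930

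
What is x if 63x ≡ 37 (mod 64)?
x ≡ 27 (mod 64)

gcd(63, 64) = 1, which divides 37, so solutions exist.
Find 63^(-1) mod 64 by the extended Euclidean algorithm:
64 = 1 × 63 + 1  ⟹  1 = (1)·64 + (-1)·63
So (-1)·63 ≡ 1 (mod 64), i.e. 63^(-1) ≡ -1 ≡ 63 (mod 64).
x ≡ 63 × 37 = 2331 ≡ 27 (mod 64).
Check: 63 × 27 = 1701 ≡ 37 (mod 64).
Unique solution: x ≡ 27 (mod 64)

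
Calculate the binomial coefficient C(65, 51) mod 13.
0

Using Lucas' theorem:
Write n=65 and k=51 in base 13:
n in base 13: [5, 0]
k in base 13: [3, 12]
C(65,51) mod 13 = ∏ C(n_i, k_i) mod 13
Digit binomials (mod 13): C(5,3) = 10; C(0,12) = 0 (k_i > n_i)
Product: 10 × 0 = 0 ≡ 0 (mod 13)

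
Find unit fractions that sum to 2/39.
1/20 + 1/780

Greedy algorithm:
2/39: ceiling(39/2) = 20, use 1/20
1/780: ceiling(780/1) = 780, use 1/780
Result: 2/39 = 1/20 + 1/780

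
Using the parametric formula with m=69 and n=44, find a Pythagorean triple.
(2825, 6072, 6697)

Euclid's formula: a = m² - n², b = 2mn, c = m² + n²
m = 69, n = 44
a = 69² - 44² = 4761 - 1936 = 2825
b = 2 × 69 × 44 = 6072
c = 69² + 44² = 4761 + 1936 = 6697
Verification: 2825² + 6072² = 7980625 + 36869184 = 44849809 = 6697² ✓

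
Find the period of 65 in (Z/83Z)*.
41

83 is prime, so ord(65) divides φ(83) = 82.
Divisors of 82: 1, 2, 41, 82.
Repeated squaring: 65^1 ≡ 65, 65^2 ≡ 75, 65^4 ≡ 64, 65^8 ≡ 29, 65^16 ≡ 11, 65^32 ≡ 38, 65^64 ≡ 33 (mod 83).
Test 65^d mod 83 for each divisor d in increasing order:
65^1 ≡ 65
65^2 ≡ 75
65^41 = 65^32·65^8·65^1 ≡ 1  ← first divisor giving 1
The order is 41.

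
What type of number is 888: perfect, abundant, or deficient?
abundant

Proper divisors of 888: sum = 1 + 2 + 3 + 4 + 6 + 8 + 12 + 24 + 37 + 74 + 111 + 148 + 222 + 296 + 444 = 1392
Since 1392 > 888, 888 is abundant.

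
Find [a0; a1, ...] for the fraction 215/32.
[6; 1, 2, 1, 1, 4]

Euclidean algorithm steps:
215 = 6 × 32 + 23
32 = 1 × 23 + 9
23 = 2 × 9 + 5
9 = 1 × 5 + 4
5 = 1 × 4 + 1
4 = 4 × 1 + 0
Continued fraction: [6; 1, 2, 1, 1, 4]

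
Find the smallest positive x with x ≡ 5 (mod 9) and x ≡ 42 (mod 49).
140

Using Chinese Remainder Theorem:
M = 9 × 49 = 441
M1 = 49, M2 = 9
y1 = 49^(-1) mod 9 = 7
y2 = 9^(-1) mod 49 = 11
x = (5×49×7 + 42×9×11) mod 441 = 140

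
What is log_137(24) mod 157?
109

Baby-step giant-step with step n = ⌈√157⌉ = 13.
Baby steps 137^j mod 157 (j:value) for j=0..12: 0:1, 1:137, 2:86, 3:7, 4:17, 5:131, 6:49, 7:119, 8:132, 9:29, 10:48, 11:139, 12:46.
Giant-step multiplier: 137^(-13) ≡ 137^(156-13) = 137^143 ≡ 50 (mod 157).
Giant steps γ_i = 24·50^i mod 157: γ_0=24, γ_1=101, γ_2=26, γ_3=44, γ_4=2, γ_5=100, γ_6=133, γ_7=56, γ_8=131 (in table at j=5).
x = i·n + j = 8·13 + 5 = 109.
Check: 137^109 ≡ 24 (mod 157).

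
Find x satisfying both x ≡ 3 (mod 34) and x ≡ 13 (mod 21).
139

Using Chinese Remainder Theorem:
M = 34 × 21 = 714
M1 = 21, M2 = 34
y1 = 21^(-1) mod 34 = 13
y2 = 34^(-1) mod 21 = 13
x = (3×21×13 + 13×34×13) mod 714 = 139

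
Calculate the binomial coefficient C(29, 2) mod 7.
0

Using Lucas' theorem:
Write n=29 and k=2 in base 7:
n in base 7: [4, 1]
k in base 7: [0, 2]
C(29,2) mod 7 = ∏ C(n_i, k_i) mod 7
Digit binomials (mod 7): C(4,0) = 1; C(1,2) = 0 (k_i > n_i)
Product: 1 × 0 = 0 ≡ 0 (mod 7)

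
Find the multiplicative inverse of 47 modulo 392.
367

gcd(47, 392) = 1, so the inverse exists.
Extended Euclidean algorithm on (392, 47):
392 = 8 × 47 + 16  ⟹  16 = (1)·392 + (-8)·47
47 = 2 × 16 + 15  ⟹  15 = (-2)·392 + (17)·47
16 = 1 × 15 + 1  ⟹  1 = (3)·392 + (-25)·47
So (-25)·47 ≡ 1 (mod 392), i.e. 47^(-1) ≡ -25 ≡ 367 (mod 392).
Check: 47 × 367 = 17249 ≡ 1 (mod 392)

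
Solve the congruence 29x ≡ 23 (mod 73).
x ≡ 31 (mod 73)

gcd(29, 73) = 1, which divides 23, so solutions exist.
Find 29^(-1) mod 73 by the extended Euclidean algorithm:
73 = 2 × 29 + 15  ⟹  15 = (1)·73 + (-2)·29
29 = 1 × 15 + 14  ⟹  14 = (-1)·73 + (3)·29
15 = 1 × 14 + 1  ⟹  1 = (2)·73 + (-5)·29
So (-5)·29 ≡ 1 (mod 73), i.e. 29^(-1) ≡ -5 ≡ 68 (mod 73).
x ≡ 68 × 23 = 1564 ≡ 31 (mod 73).
Check: 29 × 31 = 899 ≡ 23 (mod 73).
Unique solution: x ≡ 31 (mod 73)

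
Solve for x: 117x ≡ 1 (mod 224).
157

gcd(117, 224) = 1, so the inverse exists.
Extended Euclidean algorithm on (224, 117):
224 = 1 × 117 + 107  ⟹  107 = (1)·224 + (-1)·117
117 = 1 × 107 + 10  ⟹  10 = (-1)·224 + (2)·117
107 = 10 × 10 + 7  ⟹  7 = (11)·224 + (-21)·117
10 = 1 × 7 + 3  ⟹  3 = (-12)·224 + (23)·117
7 = 2 × 3 + 1  ⟹  1 = (35)·224 + (-67)·117
So (-67)·117 ≡ 1 (mod 224), i.e. 117^(-1) ≡ -67 ≡ 157 (mod 224).
Check: 117 × 157 = 18369 ≡ 1 (mod 224)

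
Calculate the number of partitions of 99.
169229875

p(n) counts ways to write n as a sum of positive integers (order ignored).
Euler's pentagonal recurrence: p(k) = p(k-1) + p(k-2) - p(k-5) - p(k-7) + p(k-12) + p(k-15) - ... (offsets j(3j∓1)/2, signs ++--, p(0)=1, p(<0)=0).
DP table for k = 0..98: p(0)=1, p(1)=1, p(2)=2, p(3)=3, p(4)=5, p(5)=7, p(6)=11, p(7)=15, p(8)=22, p(9)=30, p(10)=42, p(11)=56, p(12)=77, p(13)=101, p(14)=135, p(15)=176, p(16)=231, p(17)=297, p(18)=385, p(19)=490, p(20)=627, p(21)=792, p(22)=1002, p(23)=1255, p(24)=1575, p(25)=1958, p(26)=2436, p(27)=3010, p(28)=3718, p(29)=4565, p(30)=5604, p(31)=6842, p(32)=8349, p(33)=10143, p(34)=12310, p(35)=14883, p(36)=17977, p(37)=21637, p(38)=26015, p(39)=31185, p(40)=37338, p(41)=44583, p(42)=53174, p(43)=63261, p(44)=75175, p(45)=89134, p(46)=105558, p(47)=124754, p(48)=147273, p(49)=173525, p(50)=204226, p(51)=239943, p(52)=281589, p(53)=329931, p(54)=386155, p(55)=451276, p(56)=526823, p(57)=614154, p(58)=715220, p(59)=831820, p(60)=966467, p(61)=1121505, p(62)=1300156, p(63)=1505499, p(64)=1741630, p(65)=2012558, p(66)=2323520, p(67)=2679689, p(68)=3087735, p(69)=3554345, p(70)=4087968, p(71)=4697205, p(72)=5392783, p(73)=6185689, p(74)=7089500, p(75)=8118264, p(76)=9289091, p(77)=10619863, p(78)=12132164, p(79)=13848650, p(80)=15796476, p(81)=18004327, p(82)=20506255, p(83)=23338469, p(84)=26543660, p(85)=30167357, p(86)=34262962, p(87)=38887673, p(88)=44108109, p(89)=49995925, p(90)=56634173, p(91)=64112359, p(92)=72533807, p(93)=82010177, p(94)=92669720, p(95)=104651419, p(96)=118114304, p(97)=133230930, p(98)=150198136.
Final step: p(99) = p(98) + p(97) - p(94) - p(92) + p(87) + p(84) - p(77) - p(73) + p(64) + p(59) - p(48) - p(42) + p(29) + p(22) - p(7)
= 150198136 + 133230930 - 92669720 - 72533807 + 38887673 + 26543660 - 10619863 - 6185689 + 1741630 + 831820 - 147273 - 53174 + 4565 + 1002 - 15
= 169229875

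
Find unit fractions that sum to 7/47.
1/7 + 1/165 + 1/54285

Greedy algorithm:
7/47: ceiling(47/7) = 7, use 1/7
2/329: ceiling(329/2) = 165, use 1/165
1/54285: ceiling(54285/1) = 54285, use 1/54285
Result: 7/47 = 1/7 + 1/165 + 1/54285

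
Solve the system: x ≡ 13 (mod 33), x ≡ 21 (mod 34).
871

Using Chinese Remainder Theorem:
M = 33 × 34 = 1122
M1 = 34, M2 = 33
y1 = 34^(-1) mod 33 = 1
y2 = 33^(-1) mod 34 = 33
x = (13×34×1 + 21×33×33) mod 1122 = 871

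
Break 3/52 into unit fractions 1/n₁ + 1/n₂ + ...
1/18 + 1/468

Greedy algorithm:
3/52: ceiling(52/3) = 18, use 1/18
1/468: ceiling(468/1) = 468, use 1/468
Result: 3/52 = 1/18 + 1/468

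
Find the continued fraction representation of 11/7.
[1; 1, 1, 3]

Euclidean algorithm steps:
11 = 1 × 7 + 4
7 = 1 × 4 + 3
4 = 1 × 3 + 1
3 = 3 × 1 + 0
Continued fraction: [1; 1, 1, 3]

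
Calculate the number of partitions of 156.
73232243759

p(n) counts ways to write n as a sum of positive integers (order ignored).
Euler's pentagonal recurrence: p(k) = p(k-1) + p(k-2) - p(k-5) - p(k-7) + p(k-12) + p(k-15) - ... (offsets j(3j∓1)/2, signs ++--, p(0)=1, p(<0)=0).
DP table for k = 0..155: p(0)=1, p(1)=1, p(2)=2, p(3)=3, p(4)=5, p(5)=7, p(6)=11, p(7)=15, p(8)=22, p(9)=30, p(10)=42, p(11)=56, p(12)=77, p(13)=101, p(14)=135, p(15)=176, p(16)=231, p(17)=297, p(18)=385, p(19)=490, p(20)=627, p(21)=792, p(22)=1002, p(23)=1255, p(24)=1575, p(25)=1958, p(26)=2436, p(27)=3010, p(28)=3718, p(29)=4565, p(30)=5604, p(31)=6842, p(32)=8349, p(33)=10143, p(34)=12310, p(35)=14883, p(36)=17977, p(37)=21637, p(38)=26015, p(39)=31185, p(40)=37338, p(41)=44583, p(42)=53174, p(43)=63261, p(44)=75175, p(45)=89134, p(46)=105558, p(47)=124754, p(48)=147273, p(49)=173525, p(50)=204226, p(51)=239943, p(52)=281589, p(53)=329931, p(54)=386155, p(55)=451276, p(56)=526823, p(57)=614154, p(58)=715220, p(59)=831820, p(60)=966467, p(61)=1121505, p(62)=1300156, p(63)=1505499, p(64)=1741630, p(65)=2012558, p(66)=2323520, p(67)=2679689, p(68)=3087735, p(69)=3554345, p(70)=4087968, p(71)=4697205, p(72)=5392783, p(73)=6185689, p(74)=7089500, p(75)=8118264, p(76)=9289091, p(77)=10619863, p(78)=12132164, p(79)=13848650, p(80)=15796476, p(81)=18004327, p(82)=20506255, p(83)=23338469, p(84)=26543660, p(85)=30167357, p(86)=34262962, p(87)=38887673, p(88)=44108109, p(89)=49995925, p(90)=56634173, p(91)=64112359, p(92)=72533807, p(93)=82010177, p(94)=92669720, p(95)=104651419, p(96)=118114304, p(97)=133230930, p(98)=150198136, p(99)=169229875, p(100)=190569292, p(101)=214481126, p(102)=241265379, p(103)=271248950, p(104)=304801365, p(105)=342325709, p(106)=384276336, p(107)=431149389, p(108)=483502844, p(109)=541946240, p(110)=607163746, p(111)=679903203, p(112)=761002156, p(113)=851376628, p(114)=952050665, p(115)=1064144451, p(116)=1188908248, p(117)=1327710076, p(118)=1482074143, p(119)=1653668665, p(120)=1844349560, p(121)=2056148051, p(122)=2291320912, p(123)=2552338241, p(124)=2841940500, p(125)=3163127352, p(126)=3519222692, p(127)=3913864295, p(128)=4351078600, p(129)=4835271870, p(130)=5371315400, p(131)=5964539504, p(132)=6620830889, p(133)=7346629512, p(134)=8149040695, p(135)=9035836076, p(136)=10015581680, p(137)=11097645016, p(138)=12292341831, p(139)=13610949895, p(140)=15065878135, p(141)=16670689208, p(142)=18440293320, p(143)=20390982757, p(144)=22540654445, p(145)=24908858009, p(146)=27517052599, p(147)=30388671978, p(148)=33549419497, p(149)=37027355200, p(150)=40853235313, p(151)=45060624582, p(152)=49686288421, p(153)=54770336324, p(154)=60356673280, p(155)=66493182097.
Final step: p(156) = p(155) + p(154) - p(151) - p(149) + p(144) + p(141) - p(134) - p(130) + p(121) + p(116) - p(105) - p(99) + p(86) + p(79) - p(64) - p(56) + p(39) + p(30) - p(11) - p(1)
= 66493182097 + 60356673280 - 45060624582 - 37027355200 + 22540654445 + 16670689208 - 8149040695 - 5371315400 + 2056148051 + 1188908248 - 342325709 - 169229875 + 34262962 + 13848650 - 1741630 - 526823 + 31185 + 5604 - 56 - 1
= 73232243759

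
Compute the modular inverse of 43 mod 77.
43

gcd(43, 77) = 1, so the inverse exists.
Extended Euclidean algorithm on (77, 43):
77 = 1 × 43 + 34  ⟹  34 = (1)·77 + (-1)·43
43 = 1 × 34 + 9  ⟹  9 = (-1)·77 + (2)·43
34 = 3 × 9 + 7  ⟹  7 = (4)·77 + (-7)·43
9 = 1 × 7 + 2  ⟹  2 = (-5)·77 + (9)·43
7 = 3 × 2 + 1  ⟹  1 = (19)·77 + (-34)·43
So (-34)·43 ≡ 1 (mod 77), i.e. 43^(-1) ≡ -34 ≡ 43 (mod 77).
Check: 43 × 43 = 1849 ≡ 1 (mod 77)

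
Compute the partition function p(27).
3010

p(n) counts ways to write n as a sum of positive integers (order ignored).
Euler's pentagonal recurrence: p(k) = p(k-1) + p(k-2) - p(k-5) - p(k-7) + p(k-12) + p(k-15) - ... (offsets j(3j∓1)/2, signs ++--, p(0)=1, p(<0)=0).
DP table for k = 0..26: p(0)=1, p(1)=1, p(2)=2, p(3)=3, p(4)=5, p(5)=7, p(6)=11, p(7)=15, p(8)=22, p(9)=30, p(10)=42, p(11)=56, p(12)=77, p(13)=101, p(14)=135, p(15)=176, p(16)=231, p(17)=297, p(18)=385, p(19)=490, p(20)=627, p(21)=792, p(22)=1002, p(23)=1255, p(24)=1575, p(25)=1958, p(26)=2436.
Final step: p(27) = p(26) + p(25) - p(22) - p(20) + p(15) + p(12) - p(5) - p(1)
= 2436 + 1958 - 1002 - 627 + 176 + 77 - 7 - 1
= 3010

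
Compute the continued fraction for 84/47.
[1; 1, 3, 1, 2, 3]

Euclidean algorithm steps:
84 = 1 × 47 + 37
47 = 1 × 37 + 10
37 = 3 × 10 + 7
10 = 1 × 7 + 3
7 = 2 × 3 + 1
3 = 3 × 1 + 0
Continued fraction: [1; 1, 3, 1, 2, 3]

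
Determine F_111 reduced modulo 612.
70

Matrix identity: Q^n = [[F_(n+1), F_n], [F_n, F_(n-1)]] with Q = [[1,1],[1,0]].
n = 111 = 1101111₂. Square-and-multiply, entries mod 612:
Q^1 = [[1,1],[1,0]]
Q^3 = (Q^1)²·Q = [[3,2],[2,1]]
Q^6 = (Q^3)² = [[13,8],[8,5]]
Q^13 = (Q^6)²·Q = [[377,233],[233,144]]
Q^27 = (Q^13)²·Q = [[183,578],[578,217]]
Q^55 = (Q^27)²·Q = [[237,373],[373,476]]
Q^111 = (Q^55)²·Q = [[411,70],[70,341]]
F_111 mod 612 = Q^111[0][1] = 70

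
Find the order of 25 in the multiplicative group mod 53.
26

53 is prime, so ord(25) divides φ(53) = 52.
Divisors of 52: 1, 2, 4, 13, 26, 52.
Repeated squaring: 25^1 ≡ 25, 25^2 ≡ 42, 25^4 ≡ 15, 25^8 ≡ 13, 25^16 ≡ 10, 25^32 ≡ 47 (mod 53).
Test 25^d mod 53 for each divisor d in increasing order:
25^1 ≡ 25
25^2 ≡ 42
25^4 ≡ 15
25^13 = 25^8·25^4·25^1 ≡ 52
25^26 = 25^16·25^8·25^2 ≡ 1  ← first divisor giving 1
The order is 26.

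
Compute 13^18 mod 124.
97

Repeated squaring. Binary of 18 = 10010.
13^1 ≡ 13 (mod 124); 13^2 ≡ 45 (mod 124); 13^4 ≡ 41 (mod 124); 13^8 ≡ 69 (mod 124); 13^16 ≡ 49 (mod 124)
13^18 = 13^2 × 13^16 ≡ 97 (mod 124)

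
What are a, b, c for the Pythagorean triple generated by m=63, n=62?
(125, 7812, 7813)

Euclid's formula: a = m² - n², b = 2mn, c = m² + n²
m = 63, n = 62
a = 63² - 62² = 3969 - 3844 = 125
b = 2 × 63 × 62 = 7812
c = 63² + 62² = 3969 + 3844 = 7813
Verification: 125² + 7812² = 15625 + 61027344 = 61042969 = 7813² ✓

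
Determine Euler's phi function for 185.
144

185 = 5 × 37
φ(n) = n × ∏(1 - 1/p) for each prime p dividing n
φ(185) = 185 × (1 - 1/5) × (1 - 1/37) = 144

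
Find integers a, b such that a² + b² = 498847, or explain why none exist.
Not possible

Factorization: 498847 = 23^3 × 41
By Fermat: n is sum of two squares iff every prime p ≡ 3 (mod 4) appears to even power.
Prime(s) ≡ 3 (mod 4) with odd exponent: [(23, 3)]
Therefore 498847 cannot be expressed as a² + b².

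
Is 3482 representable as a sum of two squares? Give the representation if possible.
1² + 59² (a=1, b=59)

Factorization: 3482 = 2 × 1741
By Fermat: n is sum of two squares iff every prime p ≡ 3 (mod 4) appears to even power.
All primes ≡ 3 (mod 4) appear to even power.
Search a = 0, 1, 2, … for 3482 - a² a perfect square: first hit at a = 1: 3482 - 1 = 3481 = 59².
3482 = 1² + 59² = 1 + 3481 ✓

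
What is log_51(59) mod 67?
42

Baby-step giant-step with step n = ⌈√67⌉ = 9.
Baby steps 51^j mod 67 (j:value) for j=0..8: 0:1, 1:51, 2:55, 3:58, 4:10, 5:41, 6:14, 7:44, 8:33.
Giant-step multiplier: 51^(-9) ≡ 51^(66-9) = 51^57 ≡ 42 (mod 67).
Giant steps γ_i = 59·42^i mod 67: γ_0=59, γ_1=66, γ_2=25, γ_3=45, γ_4=14 (in table at j=6).
x = i·n + j = 4·9 + 6 = 42.
Check: 51^42 ≡ 59 (mod 67).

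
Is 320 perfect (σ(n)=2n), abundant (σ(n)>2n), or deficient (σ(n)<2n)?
abundant

Proper divisors of 320: sum = 1 + 2 + 4 + 5 + 8 + 10 + 16 + 20 + 32 + 40 + 64 + 80 + 160 = 442
Since 442 > 320, 320 is abundant.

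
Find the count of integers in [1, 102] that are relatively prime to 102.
32

102 = 2 × 3 × 17
φ(n) = n × ∏(1 - 1/p) for each prime p dividing n
φ(102) = 102 × (1 - 1/2) × (1 - 1/3) × (1 - 1/17) = 32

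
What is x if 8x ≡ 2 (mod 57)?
x ≡ 43 (mod 57)

gcd(8, 57) = 1, which divides 2, so solutions exist.
Find 8^(-1) mod 57 by the extended Euclidean algorithm:
57 = 7 × 8 + 1  ⟹  1 = (1)·57 + (-7)·8
So (-7)·8 ≡ 1 (mod 57), i.e. 8^(-1) ≡ -7 ≡ 50 (mod 57).
x ≡ 50 × 2 = 100 ≡ 43 (mod 57).
Check: 8 × 43 = 344 ≡ 2 (mod 57).
Unique solution: x ≡ 43 (mod 57)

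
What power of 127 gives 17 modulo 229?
72

Baby-step giant-step with step n = ⌈√229⌉ = 16.
Baby steps 127^j mod 229 (j:value) for j=0..15: 0:1, 1:127, 2:99, 3:207, 4:183, 5:112, 6:26, 7:96, 8:55, 9:115, 10:178, 11:164, 12:218, 13:206, 14:56, 15:13.
Giant-step multiplier: 127^(-16) ≡ 127^(228-16) = 127^212 ≡ 167 (mod 229).
Giant steps γ_i = 17·167^i mod 229: γ_0=17, γ_1=91, γ_2=83, γ_3=121, γ_4=55 (in table at j=8).
x = i·n + j = 4·16 + 8 = 72.
Check: 127^72 ≡ 17 (mod 229).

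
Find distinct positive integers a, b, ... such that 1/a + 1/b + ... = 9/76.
1/9 + 1/137 + 1/93708

Greedy algorithm:
9/76: ceiling(76/9) = 9, use 1/9
5/684: ceiling(684/5) = 137, use 1/137
1/93708: ceiling(93708/1) = 93708, use 1/93708
Result: 9/76 = 1/9 + 1/137 + 1/93708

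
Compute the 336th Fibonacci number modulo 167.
0

Matrix identity: Q^n = [[F_(n+1), F_n], [F_n, F_(n-1)]] with Q = [[1,1],[1,0]].
n = 336 = 101010000₂. Square-and-multiply, entries mod 167:
Q^1 = [[1,1],[1,0]]
Q^2 = (Q^1)² = [[2,1],[1,1]]
Q^5 = (Q^2)²·Q = [[8,5],[5,3]]
Q^10 = (Q^5)² = [[89,55],[55,34]]
Q^21 = (Q^10)²·Q = [[9,91],[91,85]]
Q^42 = (Q^21)² = [[12,37],[37,142]]
Q^84 = (Q^42)² = [[10,20],[20,157]]
Q^168 = (Q^84)² = [[166,0],[0,166]]
Q^336 = (Q^168)² = [[1,0],[0,1]]
F_336 mod 167 = Q^336[0][1] = 0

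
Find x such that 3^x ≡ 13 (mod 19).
17

Baby-step giant-step with step n = ⌈√19⌉ = 5.
Baby steps 3^j mod 19 (j:value) for j=0..4: 0:1, 1:3, 2:9, 3:8, 4:5.
Giant-step multiplier: 3^(-5) ≡ 3^(18-5) = 3^13 ≡ 14 (mod 19).
Giant steps γ_i = 13·14^i mod 19: γ_0=13, γ_1=11, γ_2=2, γ_3=9 (in table at j=2).
x = i·n + j = 3·5 + 2 = 17.
Check: 3^17 ≡ 13 (mod 19).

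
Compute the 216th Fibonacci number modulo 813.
732

Matrix identity: Q^n = [[F_(n+1), F_n], [F_n, F_(n-1)]] with Q = [[1,1],[1,0]].
n = 216 = 11011000₂. Square-and-multiply, entries mod 813:
Q^1 = [[1,1],[1,0]]
Q^3 = (Q^1)²·Q = [[3,2],[2,1]]
Q^6 = (Q^3)² = [[13,8],[8,5]]
Q^13 = (Q^6)²·Q = [[377,233],[233,144]]
Q^27 = (Q^13)²·Q = [[741,485],[485,256]]
Q^54 = (Q^27)² = [[574,623],[623,764]]
Q^108 = (Q^54)² = [[539,249],[249,290]]
Q^216 = (Q^108)² = [[493,732],[732,574]]
F_216 mod 813 = Q^216[0][1] = 732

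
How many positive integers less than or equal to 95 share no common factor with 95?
72

95 = 5 × 19
φ(n) = n × ∏(1 - 1/p) for each prime p dividing n
φ(95) = 95 × (1 - 1/5) × (1 - 1/19) = 72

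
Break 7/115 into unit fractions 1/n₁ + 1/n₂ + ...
1/17 + 1/489 + 1/955995

Greedy algorithm:
7/115: ceiling(115/7) = 17, use 1/17
4/1955: ceiling(1955/4) = 489, use 1/489
1/955995: ceiling(955995/1) = 955995, use 1/955995
Result: 7/115 = 1/17 + 1/489 + 1/955995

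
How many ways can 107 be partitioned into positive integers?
431149389

p(n) counts ways to write n as a sum of positive integers (order ignored).
Euler's pentagonal recurrence: p(k) = p(k-1) + p(k-2) - p(k-5) - p(k-7) + p(k-12) + p(k-15) - ... (offsets j(3j∓1)/2, signs ++--, p(0)=1, p(<0)=0).
DP table for k = 0..106: p(0)=1, p(1)=1, p(2)=2, p(3)=3, p(4)=5, p(5)=7, p(6)=11, p(7)=15, p(8)=22, p(9)=30, p(10)=42, p(11)=56, p(12)=77, p(13)=101, p(14)=135, p(15)=176, p(16)=231, p(17)=297, p(18)=385, p(19)=490, p(20)=627, p(21)=792, p(22)=1002, p(23)=1255, p(24)=1575, p(25)=1958, p(26)=2436, p(27)=3010, p(28)=3718, p(29)=4565, p(30)=5604, p(31)=6842, p(32)=8349, p(33)=10143, p(34)=12310, p(35)=14883, p(36)=17977, p(37)=21637, p(38)=26015, p(39)=31185, p(40)=37338, p(41)=44583, p(42)=53174, p(43)=63261, p(44)=75175, p(45)=89134, p(46)=105558, p(47)=124754, p(48)=147273, p(49)=173525, p(50)=204226, p(51)=239943, p(52)=281589, p(53)=329931, p(54)=386155, p(55)=451276, p(56)=526823, p(57)=614154, p(58)=715220, p(59)=831820, p(60)=966467, p(61)=1121505, p(62)=1300156, p(63)=1505499, p(64)=1741630, p(65)=2012558, p(66)=2323520, p(67)=2679689, p(68)=3087735, p(69)=3554345, p(70)=4087968, p(71)=4697205, p(72)=5392783, p(73)=6185689, p(74)=7089500, p(75)=8118264, p(76)=9289091, p(77)=10619863, p(78)=12132164, p(79)=13848650, p(80)=15796476, p(81)=18004327, p(82)=20506255, p(83)=23338469, p(84)=26543660, p(85)=30167357, p(86)=34262962, p(87)=38887673, p(88)=44108109, p(89)=49995925, p(90)=56634173, p(91)=64112359, p(92)=72533807, p(93)=82010177, p(94)=92669720, p(95)=104651419, p(96)=118114304, p(97)=133230930, p(98)=150198136, p(99)=169229875, p(100)=190569292, p(101)=214481126, p(102)=241265379, p(103)=271248950, p(104)=304801365, p(105)=342325709, p(106)=384276336.
Final step: p(107) = p(106) + p(105) - p(102) - p(100) + p(95) + p(92) - p(85) - p(81) + p(72) + p(67) - p(56) - p(50) + p(37) + p(30) - p(15) - p(7)
= 384276336 + 342325709 - 241265379 - 190569292 + 104651419 + 72533807 - 30167357 - 18004327 + 5392783 + 2679689 - 526823 - 204226 + 21637 + 5604 - 176 - 15
= 431149389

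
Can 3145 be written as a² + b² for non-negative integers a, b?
3² + 56² (a=3, b=56)

Factorization: 3145 = 5 × 17 × 37
By Fermat: n is sum of two squares iff every prime p ≡ 3 (mod 4) appears to even power.
All primes ≡ 3 (mod 4) appear to even power.
Search a = 0, 1, 2, … for 3145 - a² a perfect square: first hit at a = 3: 3145 - 9 = 3136 = 56².
3145 = 3² + 56² = 9 + 3136 ✓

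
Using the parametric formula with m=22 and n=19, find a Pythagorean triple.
(123, 836, 845)

Euclid's formula: a = m² - n², b = 2mn, c = m² + n²
m = 22, n = 19
a = 22² - 19² = 484 - 361 = 123
b = 2 × 22 × 19 = 836
c = 22² + 19² = 484 + 361 = 845
Verification: 123² + 836² = 15129 + 698896 = 714025 = 845² ✓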